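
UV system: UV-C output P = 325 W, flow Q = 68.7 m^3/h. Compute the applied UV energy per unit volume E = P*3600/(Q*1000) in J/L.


Energy delivered per hour = 325 W * 3600 s = 1170000 J/h
Volume treated per hour = 68.7 m^3/h * 1000 = 68700 L/h
dose = 1170000 / 68700 = 17.0306 J/L

17.0306 J/L


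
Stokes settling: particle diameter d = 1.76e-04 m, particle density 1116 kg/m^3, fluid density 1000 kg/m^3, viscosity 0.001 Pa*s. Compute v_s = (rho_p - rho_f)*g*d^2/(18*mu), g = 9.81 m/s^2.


Density difference: rho_p - rho_f = 1116 - 1000 = 116 kg/m^3
d^2 = (1.76e-04)^2 = 3.0976e-08 m^2
Numerator = (rho_p - rho_f) * g * d^2 = 116 * 9.81 * 3.0976e-08 = 3.5249449e-05
Denominator = 18 * mu = 18 * 0.001 = 0.018
v_s = 3.5249449e-05 / 0.018 = 0.0019583 m/s
Check: Re = rho_f * v_s * d / mu = 1000 * 0.0019583 * 1.76e-04 / 0.001 = 0.345 < 1, so Stokes' law applies.

0.0019583 m/s


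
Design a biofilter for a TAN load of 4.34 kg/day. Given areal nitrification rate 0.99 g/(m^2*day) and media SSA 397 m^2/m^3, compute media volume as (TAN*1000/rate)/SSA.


A = 4.34*1000 / 0.99 = 4383.8384 m^2
V = 4383.8384 / 397 = 11.0424

11.0424 m^3


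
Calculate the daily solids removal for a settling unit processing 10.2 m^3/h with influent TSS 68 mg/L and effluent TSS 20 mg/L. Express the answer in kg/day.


Concentration drop: TSS_in - TSS_out = 68 - 20 = 48 mg/L
Hourly solids removed = Q * dTSS = 10.2 m^3/h * 48 mg/L = 489.6 g/h  (m^3/h * mg/L = g/h)
Daily solids removed = 489.6 * 24 = 11750.4 g/day
Convert g to kg: 11750.4 / 1000 = 11.7504 kg/day

11.7504 kg/day


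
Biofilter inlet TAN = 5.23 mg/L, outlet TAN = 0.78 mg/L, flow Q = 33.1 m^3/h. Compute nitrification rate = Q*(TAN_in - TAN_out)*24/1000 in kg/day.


Concentration drop: TAN_in - TAN_out = 5.23 - 0.78 = 4.45 mg/L
Hourly TAN removed = Q * dTAN = 33.1 m^3/h * 4.45 mg/L = 147.295 g/h  (m^3/h * mg/L = g/h)
Daily TAN removed = 147.295 * 24 = 3535.08 g/day
Convert to kg/day: 3535.08 / 1000 = 3.53508 kg/day

3.53508 kg/day


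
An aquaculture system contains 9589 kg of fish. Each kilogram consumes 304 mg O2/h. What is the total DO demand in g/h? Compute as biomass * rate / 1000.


Total O2 consumption (mg/h) = 9589 kg * 304 mg/(kg*h) = 2915056 mg/h
Convert to g/h: 2915056 / 1000 = 2915.056 g/h

2915.056 g/h


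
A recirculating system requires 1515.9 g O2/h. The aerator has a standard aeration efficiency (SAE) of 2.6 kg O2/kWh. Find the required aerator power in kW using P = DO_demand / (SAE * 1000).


SAE in g O2/kWh = 2.6 * 1000 = 2600 g/kWh
P = DO_demand / SAE_g = 1515.9 / 2600 = 0.583038 kW

0.583038 kW


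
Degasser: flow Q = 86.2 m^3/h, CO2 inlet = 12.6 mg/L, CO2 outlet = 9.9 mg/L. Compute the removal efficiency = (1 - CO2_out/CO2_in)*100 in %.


CO2_out / CO2_in = 9.9 / 12.6 = 0.78571429
Fraction remaining = 0.78571429
efficiency = (1 - 0.78571429) * 100 = 21.4286 %

21.4286 %


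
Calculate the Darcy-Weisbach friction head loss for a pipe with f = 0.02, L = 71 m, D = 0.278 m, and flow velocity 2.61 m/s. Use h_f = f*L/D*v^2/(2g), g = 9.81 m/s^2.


v^2 = 2.61^2 = 6.8121 m^2/s^2
L/D = 71/0.278 = 255.39568
h_f = f*(L/D)*v^2/(2g) = 0.02 * 255.39568 * 6.8121 / 19.62 = 1.77348 m

1.77348 m


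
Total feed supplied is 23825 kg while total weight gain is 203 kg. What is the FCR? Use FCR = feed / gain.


FCR = feed consumed / weight gained
FCR = 23825 kg / 203 kg = 117.365

117.365


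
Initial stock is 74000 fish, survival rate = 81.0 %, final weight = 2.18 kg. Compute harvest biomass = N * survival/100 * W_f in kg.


Survivors = 74000 * 81.0/100 = 59940 fish
Harvest biomass = survivors * W_f = 59940 * 2.18 = 130669.2 kg

130669.2 kg


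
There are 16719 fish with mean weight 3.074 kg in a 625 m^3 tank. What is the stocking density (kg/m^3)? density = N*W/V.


Total biomass = 16719 fish * 3.074 kg = 51394.206 kg
Density = total biomass / volume = 51394.206 / 625 = 82.2307 kg/m^3

82.2307 kg/m^3


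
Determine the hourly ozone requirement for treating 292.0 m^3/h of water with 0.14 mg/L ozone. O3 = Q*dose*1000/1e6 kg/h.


O3 demand (mg/h) = Q * dose * 1000 = 292.0 * 0.14 * 1000 = 40880 mg/h
Convert mg to kg: 40880 / 1e6 = 0.04088 kg/h

0.04088 kg/h


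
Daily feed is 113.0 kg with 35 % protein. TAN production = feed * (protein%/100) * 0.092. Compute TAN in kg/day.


Protein in feed = 113.0 * 35/100 = 39.55 kg/day
TAN = protein * 0.092 = 39.55 * 0.092 = 3.6386 kg/day

3.6386 kg/day


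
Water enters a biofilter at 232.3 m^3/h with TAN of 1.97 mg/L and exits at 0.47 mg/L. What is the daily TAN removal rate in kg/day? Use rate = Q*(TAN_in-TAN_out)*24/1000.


Concentration drop: TAN_in - TAN_out = 1.97 - 0.47 = 1.5 mg/L
Hourly TAN removed = Q * dTAN = 232.3 m^3/h * 1.5 mg/L = 348.45 g/h  (m^3/h * mg/L = g/h)
Daily TAN removed = 348.45 * 24 = 8362.8 g/day
Convert to kg/day: 8362.8 / 1000 = 8.3628 kg/day

8.3628 kg/day


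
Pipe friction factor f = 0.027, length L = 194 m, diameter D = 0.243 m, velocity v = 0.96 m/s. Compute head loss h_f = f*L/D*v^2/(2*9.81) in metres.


v^2 = 0.96^2 = 0.9216 m^2/s^2
L/D = 194/0.243 = 798.35391
h_f = f*(L/D)*v^2/(2g) = 0.027 * 798.35391 * 0.9216 / 19.62 = 1.01252 m

1.01252 m


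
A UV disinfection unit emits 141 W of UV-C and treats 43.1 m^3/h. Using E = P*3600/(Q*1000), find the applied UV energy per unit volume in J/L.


Energy delivered per hour = 141 W * 3600 s = 507600 J/h
Volume treated per hour = 43.1 m^3/h * 1000 = 43100 L/h
dose = 507600 / 43100 = 11.7773 J/L

11.7773 J/L


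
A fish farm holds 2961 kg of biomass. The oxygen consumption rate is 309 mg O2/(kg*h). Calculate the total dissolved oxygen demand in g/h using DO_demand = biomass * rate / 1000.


Total O2 consumption (mg/h) = 2961 kg * 309 mg/(kg*h) = 914949 mg/h
Convert to g/h: 914949 / 1000 = 914.949 g/h

914.949 g/h


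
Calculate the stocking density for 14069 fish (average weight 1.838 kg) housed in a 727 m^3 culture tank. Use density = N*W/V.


Total biomass = 14069 fish * 1.838 kg = 25858.822 kg
Density = total biomass / volume = 25858.822 / 727 = 35.5692 kg/m^3

35.5692 kg/m^3


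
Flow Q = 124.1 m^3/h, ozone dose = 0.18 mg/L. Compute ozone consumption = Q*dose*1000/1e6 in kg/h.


O3 demand (mg/h) = Q * dose * 1000 = 124.1 * 0.18 * 1000 = 22338 mg/h
Convert mg to kg: 22338 / 1e6 = 0.022338 kg/h

0.022338 kg/h


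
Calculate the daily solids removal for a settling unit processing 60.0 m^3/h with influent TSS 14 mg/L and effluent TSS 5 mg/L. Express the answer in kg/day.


Concentration drop: TSS_in - TSS_out = 14 - 5 = 9 mg/L
Hourly solids removed = Q * dTSS = 60.0 m^3/h * 9 mg/L = 540 g/h  (m^3/h * mg/L = g/h)
Daily solids removed = 540 * 24 = 12960 g/day
Convert g to kg: 12960 / 1000 = 12.96 kg/day

12.96 kg/day


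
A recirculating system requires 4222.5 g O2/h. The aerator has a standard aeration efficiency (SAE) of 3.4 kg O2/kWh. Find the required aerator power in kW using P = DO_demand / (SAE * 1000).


SAE in g O2/kWh = 3.4 * 1000 = 3400 g/kWh
P = DO_demand / SAE_g = 4222.5 / 3400 = 1.24191 kW

1.24191 kW


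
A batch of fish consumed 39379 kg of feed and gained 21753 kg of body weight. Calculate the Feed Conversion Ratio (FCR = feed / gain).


FCR = feed consumed / weight gained
FCR = 39379 kg / 21753 kg = 1.81028

1.81028


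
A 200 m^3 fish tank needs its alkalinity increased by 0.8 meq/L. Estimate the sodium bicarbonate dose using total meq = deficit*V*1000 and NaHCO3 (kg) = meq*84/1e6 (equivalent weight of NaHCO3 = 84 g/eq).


Tank volume in L = 200 m^3 * 1000 = 200000 L
Total meq required = 0.8 meq/L * 200000 L = 160000 meq
NaHCO3 mass = 160000 meq * 84 mg/meq / 1e6 = 13.44 kg

13.44 kg


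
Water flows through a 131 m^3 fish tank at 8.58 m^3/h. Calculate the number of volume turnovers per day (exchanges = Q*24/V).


Daily flow volume = 8.58 m^3/h * 24 h = 205.92 m^3/day
Exchanges = daily flow / tank volume = 205.92 / 131 = 1.57191 exchanges/day

1.57191 exchanges/day


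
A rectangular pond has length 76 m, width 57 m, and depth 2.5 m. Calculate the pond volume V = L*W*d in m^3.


Base area = L * W = 76 * 57 = 4332 m^2
Volume = area * depth = 4332 * 2.5 = 10830 m^3

10830 m^3


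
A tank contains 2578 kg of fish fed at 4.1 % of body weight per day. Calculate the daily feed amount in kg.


Feeding rate fraction = 4.1% / 100 = 0.041
Daily feed = 2578 kg * 0.041 = 105.698 kg/day

105.698 kg/day


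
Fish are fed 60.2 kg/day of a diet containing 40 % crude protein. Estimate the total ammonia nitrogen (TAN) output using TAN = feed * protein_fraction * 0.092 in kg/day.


Protein in feed = 60.2 * 40/100 = 24.08 kg/day
TAN = protein * 0.092 = 24.08 * 0.092 = 2.21536 kg/day

2.21536 kg/day


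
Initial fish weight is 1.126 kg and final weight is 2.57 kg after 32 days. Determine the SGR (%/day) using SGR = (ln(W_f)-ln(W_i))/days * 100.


ln(W_f) = ln(2.57) = 0.9439059
ln(W_i) = ln(1.126) = 0.11867153
ln(W_f) - ln(W_i) = 0.9439059 - 0.11867153 = 0.82523437
SGR = 0.82523437 / 32 * 100 = 2.57886 %/day

2.57886 %/day


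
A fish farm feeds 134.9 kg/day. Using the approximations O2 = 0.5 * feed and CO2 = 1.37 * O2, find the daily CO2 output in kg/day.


O2 = 134.9 * 0.5 = 67.45
CO2 = 67.45 * 1.37 = 92.4065

92.4065 kg/day


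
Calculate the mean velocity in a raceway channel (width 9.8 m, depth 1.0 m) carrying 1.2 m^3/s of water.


Cross-sectional area = W * d = 9.8 * 1.0 = 9.8 m^2
Velocity = Q / A = 1.2 / 9.8 = 0.122449 m/s

0.122449 m/s


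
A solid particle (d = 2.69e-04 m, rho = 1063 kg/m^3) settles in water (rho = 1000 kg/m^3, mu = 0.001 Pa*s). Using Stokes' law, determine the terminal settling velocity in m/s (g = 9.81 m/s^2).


Density difference: rho_p - rho_f = 1063 - 1000 = 63 kg/m^3
d^2 = (2.69e-04)^2 = 7.2361e-08 m^2
Numerator = (rho_p - rho_f) * g * d^2 = 63 * 9.81 * 7.2361e-08 = 4.4721269e-05
Denominator = 18 * mu = 18 * 0.001 = 0.018
v_s = 4.4721269e-05 / 0.018 = 0.00248451 m/s
Check: Re = rho_f * v_s * d / mu = 1000 * 0.00248451 * 2.69e-04 / 0.001 = 0.668 < 1, so Stokes' law applies.

0.00248451 m/s


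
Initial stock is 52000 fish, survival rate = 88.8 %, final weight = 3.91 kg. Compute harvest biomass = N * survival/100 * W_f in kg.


Survivors = 52000 * 88.8/100 = 46176 fish
Harvest biomass = survivors * W_f = 46176 * 3.91 = 180548.16 kg

180548.16 kg


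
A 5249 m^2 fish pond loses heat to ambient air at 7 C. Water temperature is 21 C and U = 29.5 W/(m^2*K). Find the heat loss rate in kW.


Temperature difference dT = 21 - 7 = 14 K
Heat loss (W) = U * A * dT = 29.5 * 5249 * 14 = 2167837 W
Convert to kW: 2167837 / 1000 = 2167.837 kW

2167.837 kW


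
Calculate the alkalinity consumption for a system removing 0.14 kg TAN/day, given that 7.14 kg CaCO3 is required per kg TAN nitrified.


Alkalinity factor: 7.14 kg CaCO3 consumed per kg TAN nitrified
alk = 0.14 kg TAN * 7.14 = 0.9996 kg CaCO3/day

0.9996 kg CaCO3/day


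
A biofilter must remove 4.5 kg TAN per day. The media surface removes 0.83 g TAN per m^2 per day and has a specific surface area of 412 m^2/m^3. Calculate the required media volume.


A = 4.5*1000 / 0.83 = 5421.6867 m^2
V = 5421.6867 / 412 = 13.1594

13.1594 m^3


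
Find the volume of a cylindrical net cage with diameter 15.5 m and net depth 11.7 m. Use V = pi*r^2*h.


r = d/2 = 15.5/2 = 7.75 m
Base area = pi*r^2 = pi*7.75^2 = 188.69191 m^2
Volume = 188.69191 * 11.7 = 2207.7 m^3

2207.7 m^3


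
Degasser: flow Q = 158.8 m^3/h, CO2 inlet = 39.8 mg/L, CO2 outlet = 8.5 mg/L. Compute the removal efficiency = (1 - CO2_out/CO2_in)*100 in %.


CO2_out / CO2_in = 8.5 / 39.8 = 0.21356784
Fraction remaining = 0.21356784
efficiency = (1 - 0.21356784) * 100 = 78.6432 %

78.6432 %


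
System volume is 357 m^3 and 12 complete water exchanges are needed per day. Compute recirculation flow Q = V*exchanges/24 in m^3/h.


Daily recirculation volume = 357 m^3 * 12 = 4284 m^3/day
Flow rate Q = daily volume / 24 h = 4284 / 24 = 178.5 m^3/h

178.5 m^3/h


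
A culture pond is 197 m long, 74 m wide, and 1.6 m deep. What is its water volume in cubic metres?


Base area = L * W = 197 * 74 = 14578 m^2
Volume = area * depth = 14578 * 1.6 = 23324.8 m^3

23324.8 m^3


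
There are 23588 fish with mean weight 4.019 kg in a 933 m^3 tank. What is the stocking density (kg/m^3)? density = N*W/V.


Total biomass = 23588 fish * 4.019 kg = 94800.172 kg
Density = total biomass / volume = 94800.172 / 933 = 101.608 kg/m^3

101.608 kg/m^3


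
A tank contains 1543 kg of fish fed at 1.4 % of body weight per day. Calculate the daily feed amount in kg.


Feeding rate fraction = 1.4% / 100 = 0.014
Daily feed = 1543 kg * 0.014 = 21.602 kg/day

21.602 kg/day


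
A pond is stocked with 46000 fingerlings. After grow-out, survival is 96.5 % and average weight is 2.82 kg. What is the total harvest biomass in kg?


Survivors = 46000 * 96.5/100 = 44390 fish
Harvest biomass = survivors * W_f = 44390 * 2.82 = 125179.8 kg

125179.8 kg


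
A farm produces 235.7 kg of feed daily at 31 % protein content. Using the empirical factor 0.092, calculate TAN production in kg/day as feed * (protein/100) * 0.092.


Protein in feed = 235.7 * 31/100 = 73.067 kg/day
TAN = protein * 0.092 = 73.067 * 0.092 = 6.722164 kg/day

6.722164 kg/day


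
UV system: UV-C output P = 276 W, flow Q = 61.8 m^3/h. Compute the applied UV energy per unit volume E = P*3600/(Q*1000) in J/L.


Energy delivered per hour = 276 W * 3600 s = 993600 J/h
Volume treated per hour = 61.8 m^3/h * 1000 = 61800 L/h
dose = 993600 / 61800 = 16.0777 J/L

16.0777 J/L


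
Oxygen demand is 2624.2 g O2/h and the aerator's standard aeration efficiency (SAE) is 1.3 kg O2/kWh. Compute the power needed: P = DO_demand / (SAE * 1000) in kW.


SAE in g O2/kWh = 1.3 * 1000 = 1300 g/kWh
P = DO_demand / SAE_g = 2624.2 / 1300 = 2.01862 kW

2.01862 kW


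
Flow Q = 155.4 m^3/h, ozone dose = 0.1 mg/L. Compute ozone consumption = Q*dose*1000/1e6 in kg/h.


O3 demand (mg/h) = Q * dose * 1000 = 155.4 * 0.1 * 1000 = 15540 mg/h
Convert mg to kg: 15540 / 1e6 = 0.01554 kg/h

0.01554 kg/h


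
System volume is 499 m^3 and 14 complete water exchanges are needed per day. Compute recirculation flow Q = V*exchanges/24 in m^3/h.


Daily recirculation volume = 499 m^3 * 14 = 6986 m^3/day
Flow rate Q = daily volume / 24 h = 6986 / 24 = 291.083 m^3/h

291.083 m^3/h


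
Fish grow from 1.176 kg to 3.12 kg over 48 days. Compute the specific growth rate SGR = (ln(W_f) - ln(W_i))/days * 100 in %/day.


ln(W_f) = ln(3.12) = 1.137833
ln(W_i) = ln(1.176) = 0.16211885
ln(W_f) - ln(W_i) = 1.137833 - 0.16211885 = 0.97571415
SGR = 0.97571415 / 48 * 100 = 2.03274 %/day

2.03274 %/day


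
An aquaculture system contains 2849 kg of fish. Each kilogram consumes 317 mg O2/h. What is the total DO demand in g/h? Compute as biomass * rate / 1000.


Total O2 consumption (mg/h) = 2849 kg * 317 mg/(kg*h) = 903133 mg/h
Convert to g/h: 903133 / 1000 = 903.133 g/h

903.133 g/h


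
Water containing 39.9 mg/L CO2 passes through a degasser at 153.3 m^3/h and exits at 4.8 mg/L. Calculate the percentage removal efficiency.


CO2_out / CO2_in = 4.8 / 39.9 = 0.12030075
Fraction remaining = 0.12030075
efficiency = (1 - 0.12030075) * 100 = 87.9699 %

87.9699 %


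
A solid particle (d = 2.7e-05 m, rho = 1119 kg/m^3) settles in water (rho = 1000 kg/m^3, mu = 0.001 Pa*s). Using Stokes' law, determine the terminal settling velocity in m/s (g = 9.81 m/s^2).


Density difference: rho_p - rho_f = 1119 - 1000 = 119 kg/m^3
d^2 = (2.7e-05)^2 = 7.29e-10 m^2
Numerator = (rho_p - rho_f) * g * d^2 = 119 * 9.81 * 7.29e-10 = 8.5102731e-07
Denominator = 18 * mu = 18 * 0.001 = 0.018
v_s = 8.5102731e-07 / 0.018 = 4.72793e-05 m/s
Check: Re = rho_f * v_s * d / mu = 1000 * 4.72793e-05 * 2.7e-05 / 0.001 = 0.00128 < 1, so Stokes' law applies.

4.72793e-05 m/s


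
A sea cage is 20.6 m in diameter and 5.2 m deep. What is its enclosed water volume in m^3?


r = d/2 = 20.6/2 = 10.3 m
Base area = pi*r^2 = pi*10.3^2 = 333.29156 m^2
Volume = 333.29156 * 5.2 = 1733.12 m^3

1733.12 m^3


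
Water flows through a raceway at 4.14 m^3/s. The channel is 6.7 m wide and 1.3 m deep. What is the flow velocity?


Cross-sectional area = W * d = 6.7 * 1.3 = 8.71 m^2
Velocity = Q / A = 4.14 / 8.71 = 0.475316 m/s

0.475316 m/s


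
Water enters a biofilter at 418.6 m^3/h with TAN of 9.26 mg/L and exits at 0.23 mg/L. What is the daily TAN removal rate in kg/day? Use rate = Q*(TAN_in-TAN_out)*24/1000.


Concentration drop: TAN_in - TAN_out = 9.26 - 0.23 = 9.03 mg/L
Hourly TAN removed = Q * dTAN = 418.6 m^3/h * 9.03 mg/L = 3779.958 g/h  (m^3/h * mg/L = g/h)
Daily TAN removed = 3779.958 * 24 = 90718.992 g/day
Convert to kg/day: 90718.992 / 1000 = 90.718992 kg/day

90.718992 kg/day


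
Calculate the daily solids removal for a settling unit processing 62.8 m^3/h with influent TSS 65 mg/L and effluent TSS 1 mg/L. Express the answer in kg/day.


Concentration drop: TSS_in - TSS_out = 65 - 1 = 64 mg/L
Hourly solids removed = Q * dTSS = 62.8 m^3/h * 64 mg/L = 4019.2 g/h  (m^3/h * mg/L = g/h)
Daily solids removed = 4019.2 * 24 = 96460.8 g/day
Convert g to kg: 96460.8 / 1000 = 96.4608 kg/day

96.4608 kg/day


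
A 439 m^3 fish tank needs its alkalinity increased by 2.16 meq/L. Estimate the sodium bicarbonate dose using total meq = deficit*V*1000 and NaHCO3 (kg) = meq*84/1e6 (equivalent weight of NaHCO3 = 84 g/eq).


Tank volume in L = 439 m^3 * 1000 = 439000 L
Total meq required = 2.16 meq/L * 439000 L = 948240 meq
NaHCO3 mass = 948240 meq * 84 mg/meq / 1e6 = 79.6522 kg

79.6522 kg


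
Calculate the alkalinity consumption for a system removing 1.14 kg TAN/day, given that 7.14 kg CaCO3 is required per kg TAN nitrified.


Alkalinity factor: 7.14 kg CaCO3 consumed per kg TAN nitrified
alk = 1.14 kg TAN * 7.14 = 8.1396 kg CaCO3/day

8.1396 kg CaCO3/day


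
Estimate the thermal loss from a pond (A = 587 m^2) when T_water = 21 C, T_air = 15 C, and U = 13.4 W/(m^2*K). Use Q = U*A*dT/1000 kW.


Temperature difference dT = 21 - 15 = 6 K
Heat loss (W) = U * A * dT = 13.4 * 587 * 6 = 47194.8 W
Convert to kW: 47194.8 / 1000 = 47.1948 kW

47.1948 kW


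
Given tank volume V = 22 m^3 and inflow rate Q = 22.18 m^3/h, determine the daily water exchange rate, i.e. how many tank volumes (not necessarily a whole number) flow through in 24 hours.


Daily flow volume = 22.18 m^3/h * 24 h = 532.32 m^3/day
Exchanges = daily flow / tank volume = 532.32 / 22 = 24.1964 exchanges/day

24.1964 exchanges/day


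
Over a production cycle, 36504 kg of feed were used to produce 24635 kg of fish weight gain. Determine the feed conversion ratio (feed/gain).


FCR = feed consumed / weight gained
FCR = 36504 kg / 24635 kg = 1.48179

1.48179


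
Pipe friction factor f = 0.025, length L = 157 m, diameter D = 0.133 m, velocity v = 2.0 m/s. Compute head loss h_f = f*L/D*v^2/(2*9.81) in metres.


v^2 = 2.0^2 = 4 m^2/s^2
L/D = 157/0.133 = 1180.4511
h_f = f*(L/D)*v^2/(2g) = 0.025 * 1180.4511 * 4 / 19.62 = 6.01657 m

6.01657 m


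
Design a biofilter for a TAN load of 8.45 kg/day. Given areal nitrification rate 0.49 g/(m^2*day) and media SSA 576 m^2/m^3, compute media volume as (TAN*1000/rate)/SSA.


A = 8.45*1000 / 0.49 = 17244.898 m^2
V = 17244.898 / 576 = 29.9391

29.9391 m^3


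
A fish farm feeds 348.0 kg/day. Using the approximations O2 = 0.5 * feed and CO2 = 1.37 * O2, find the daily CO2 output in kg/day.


O2 = 348.0 * 0.5 = 174
CO2 = 174 * 1.37 = 238.38

238.38 kg/day


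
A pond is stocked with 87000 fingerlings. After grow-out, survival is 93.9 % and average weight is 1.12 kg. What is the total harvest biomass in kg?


Survivors = 87000 * 93.9/100 = 81693 fish
Harvest biomass = survivors * W_f = 81693 * 1.12 = 91496.16 kg

91496.16 kg


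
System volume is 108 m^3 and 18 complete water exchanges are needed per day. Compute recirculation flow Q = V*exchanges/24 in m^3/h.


Daily recirculation volume = 108 m^3 * 18 = 1944 m^3/day
Flow rate Q = daily volume / 24 h = 1944 / 24 = 81 m^3/h

81 m^3/h


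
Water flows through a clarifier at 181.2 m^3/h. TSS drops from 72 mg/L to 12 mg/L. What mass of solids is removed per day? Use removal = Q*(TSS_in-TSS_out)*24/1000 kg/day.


Concentration drop: TSS_in - TSS_out = 72 - 12 = 60 mg/L
Hourly solids removed = Q * dTSS = 181.2 m^3/h * 60 mg/L = 10872 g/h  (m^3/h * mg/L = g/h)
Daily solids removed = 10872 * 24 = 260928 g/day
Convert g to kg: 260928 / 1000 = 260.928 kg/day

260.928 kg/day


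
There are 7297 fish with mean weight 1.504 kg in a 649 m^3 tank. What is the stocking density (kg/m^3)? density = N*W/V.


Total biomass = 7297 fish * 1.504 kg = 10974.688 kg
Density = total biomass / volume = 10974.688 / 649 = 16.9102 kg/m^3

16.9102 kg/m^3


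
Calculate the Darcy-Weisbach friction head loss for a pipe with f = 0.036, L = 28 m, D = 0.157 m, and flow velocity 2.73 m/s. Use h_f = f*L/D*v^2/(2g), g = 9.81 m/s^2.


v^2 = 2.73^2 = 7.4529 m^2/s^2
L/D = 28/0.157 = 178.34395
h_f = f*(L/D)*v^2/(2g) = 0.036 * 178.34395 * 7.4529 / 19.62 = 2.43886 m

2.43886 m


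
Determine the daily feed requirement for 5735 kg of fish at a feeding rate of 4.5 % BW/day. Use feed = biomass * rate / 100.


Feeding rate fraction = 4.5% / 100 = 0.045
Daily feed = 5735 kg * 0.045 = 258.075 kg/day

258.075 kg/day


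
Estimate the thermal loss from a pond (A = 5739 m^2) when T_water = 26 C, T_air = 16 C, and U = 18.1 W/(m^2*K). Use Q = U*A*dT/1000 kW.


Temperature difference dT = 26 - 16 = 10 K
Heat loss (W) = U * A * dT = 18.1 * 5739 * 10 = 1038759 W
Convert to kW: 1038759 / 1000 = 1038.759 kW

1038.759 kW


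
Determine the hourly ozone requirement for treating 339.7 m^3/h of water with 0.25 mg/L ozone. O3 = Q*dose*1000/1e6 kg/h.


O3 demand (mg/h) = Q * dose * 1000 = 339.7 * 0.25 * 1000 = 84925 mg/h
Convert mg to kg: 84925 / 1e6 = 0.084925 kg/h

0.084925 kg/h


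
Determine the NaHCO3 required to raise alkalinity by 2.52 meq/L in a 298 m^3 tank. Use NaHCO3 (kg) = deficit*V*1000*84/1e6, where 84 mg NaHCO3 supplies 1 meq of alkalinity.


Tank volume in L = 298 m^3 * 1000 = 298000 L
Total meq required = 2.52 meq/L * 298000 L = 750960 meq
NaHCO3 mass = 750960 meq * 84 mg/meq / 1e6 = 63.0806 kg

63.0806 kg


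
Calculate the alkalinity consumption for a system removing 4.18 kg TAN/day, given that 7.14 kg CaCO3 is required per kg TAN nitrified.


Alkalinity factor: 7.14 kg CaCO3 consumed per kg TAN nitrified
alk = 4.18 kg TAN * 7.14 = 29.8452 kg CaCO3/day

29.8452 kg CaCO3/day


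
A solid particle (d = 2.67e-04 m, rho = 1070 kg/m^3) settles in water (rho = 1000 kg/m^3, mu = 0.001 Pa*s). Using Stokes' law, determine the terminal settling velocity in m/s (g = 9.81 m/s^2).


Density difference: rho_p - rho_f = 1070 - 1000 = 70 kg/m^3
d^2 = (2.67e-04)^2 = 7.1289e-08 m^2
Numerator = (rho_p - rho_f) * g * d^2 = 70 * 9.81 * 7.1289e-08 = 4.8954156e-05
Denominator = 18 * mu = 18 * 0.001 = 0.018
v_s = 4.8954156e-05 / 0.018 = 0.00271968 m/s
Check: Re = rho_f * v_s * d / mu = 1000 * 0.00271968 * 2.67e-04 / 0.001 = 0.726 < 1, so Stokes' law applies.

0.00271968 m/s


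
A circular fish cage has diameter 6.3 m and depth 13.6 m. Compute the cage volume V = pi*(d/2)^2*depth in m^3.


r = d/2 = 6.3/2 = 3.15 m
Base area = pi*r^2 = pi*3.15^2 = 31.172453 m^2
Volume = 31.172453 * 13.6 = 423.945 m^3

423.945 m^3


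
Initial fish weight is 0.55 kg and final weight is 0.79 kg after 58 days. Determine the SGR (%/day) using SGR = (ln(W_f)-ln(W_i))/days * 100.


ln(W_f) = ln(0.79) = -0.23572233
ln(W_i) = ln(0.55) = -0.597837
ln(W_f) - ln(W_i) = -0.23572233 - -0.597837 = 0.36211467
SGR = 0.36211467 / 58 * 100 = 0.624336 %/day

0.624336 %/day


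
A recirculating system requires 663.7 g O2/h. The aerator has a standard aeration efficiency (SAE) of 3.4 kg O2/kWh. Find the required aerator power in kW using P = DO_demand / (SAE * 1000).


SAE in g O2/kWh = 3.4 * 1000 = 3400 g/kWh
P = DO_demand / SAE_g = 663.7 / 3400 = 0.195206 kW

0.195206 kW


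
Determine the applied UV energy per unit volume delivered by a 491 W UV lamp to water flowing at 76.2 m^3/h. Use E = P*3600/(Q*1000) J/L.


Energy delivered per hour = 491 W * 3600 s = 1767600 J/h
Volume treated per hour = 76.2 m^3/h * 1000 = 76200 L/h
dose = 1767600 / 76200 = 23.1969 J/L

23.1969 J/L


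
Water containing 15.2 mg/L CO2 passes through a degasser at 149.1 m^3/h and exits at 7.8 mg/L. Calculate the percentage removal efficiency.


CO2_out / CO2_in = 7.8 / 15.2 = 0.51315789
Fraction remaining = 0.51315789
efficiency = (1 - 0.51315789) * 100 = 48.6842 %

48.6842 %


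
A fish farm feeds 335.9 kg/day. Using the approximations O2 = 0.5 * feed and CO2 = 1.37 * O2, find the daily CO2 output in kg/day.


O2 = 335.9 * 0.5 = 167.95
CO2 = 167.95 * 1.37 = 230.0915

230.0915 kg/day


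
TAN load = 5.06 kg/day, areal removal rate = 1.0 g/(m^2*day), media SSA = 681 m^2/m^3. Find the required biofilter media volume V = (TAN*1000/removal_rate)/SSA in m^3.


A = 5.06*1000 / 1.0 = 5060 m^2
V = 5060 / 681 = 7.43025

7.43025 m^3


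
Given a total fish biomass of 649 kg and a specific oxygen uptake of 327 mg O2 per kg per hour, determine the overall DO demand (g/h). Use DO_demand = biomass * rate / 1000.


Total O2 consumption (mg/h) = 649 kg * 327 mg/(kg*h) = 212223 mg/h
Convert to g/h: 212223 / 1000 = 212.223 g/h

212.223 g/h


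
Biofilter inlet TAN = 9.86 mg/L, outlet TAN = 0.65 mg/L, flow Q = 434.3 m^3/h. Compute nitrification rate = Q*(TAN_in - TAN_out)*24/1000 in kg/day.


Concentration drop: TAN_in - TAN_out = 9.86 - 0.65 = 9.21 mg/L
Hourly TAN removed = Q * dTAN = 434.3 m^3/h * 9.21 mg/L = 3999.903 g/h  (m^3/h * mg/L = g/h)
Daily TAN removed = 3999.903 * 24 = 95997.672 g/day
Convert to kg/day: 95997.672 / 1000 = 95.997672 kg/day

95.997672 kg/day


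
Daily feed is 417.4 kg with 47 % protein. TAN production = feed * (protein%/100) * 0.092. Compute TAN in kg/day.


Protein in feed = 417.4 * 47/100 = 196.178 kg/day
TAN = protein * 0.092 = 196.178 * 0.092 = 18.048376 kg/day

18.048376 kg/day


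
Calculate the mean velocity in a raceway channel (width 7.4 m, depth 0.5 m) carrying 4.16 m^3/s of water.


Cross-sectional area = W * d = 7.4 * 0.5 = 3.7 m^2
Velocity = Q / A = 4.16 / 3.7 = 1.12432 m/s

1.12432 m/s


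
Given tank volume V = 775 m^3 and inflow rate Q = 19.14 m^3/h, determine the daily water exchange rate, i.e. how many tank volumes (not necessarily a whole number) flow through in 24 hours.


Daily flow volume = 19.14 m^3/h * 24 h = 459.36 m^3/day
Exchanges = daily flow / tank volume = 459.36 / 775 = 0.592723 exchanges/day

0.592723 exchanges/day


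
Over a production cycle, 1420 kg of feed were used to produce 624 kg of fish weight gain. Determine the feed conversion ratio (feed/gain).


FCR = feed consumed / weight gained
FCR = 1420 kg / 624 kg = 2.27564

2.27564


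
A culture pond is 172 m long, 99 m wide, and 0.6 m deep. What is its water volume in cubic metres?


Base area = L * W = 172 * 99 = 17028 m^2
Volume = area * depth = 17028 * 0.6 = 10216.8 m^3

10216.8 m^3


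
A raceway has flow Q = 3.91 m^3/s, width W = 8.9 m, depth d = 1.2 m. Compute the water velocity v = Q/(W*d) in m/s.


Cross-sectional area = W * d = 8.9 * 1.2 = 10.68 m^2
Velocity = Q / A = 3.91 / 10.68 = 0.366105 m/s

0.366105 m/s


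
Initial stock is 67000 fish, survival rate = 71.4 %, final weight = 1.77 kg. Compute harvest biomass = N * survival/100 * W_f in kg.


Survivors = 67000 * 71.4/100 = 47838 fish
Harvest biomass = survivors * W_f = 47838 * 1.77 = 84673.26 kg

84673.26 kg


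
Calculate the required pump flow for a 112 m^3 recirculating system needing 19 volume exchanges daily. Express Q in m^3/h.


Daily recirculation volume = 112 m^3 * 19 = 2128 m^3/day
Flow rate Q = daily volume / 24 h = 2128 / 24 = 88.6667 m^3/h

88.6667 m^3/h


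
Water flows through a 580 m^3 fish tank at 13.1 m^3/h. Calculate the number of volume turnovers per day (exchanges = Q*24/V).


Daily flow volume = 13.1 m^3/h * 24 h = 314.4 m^3/day
Exchanges = daily flow / tank volume = 314.4 / 580 = 0.542069 exchanges/day

0.542069 exchanges/day


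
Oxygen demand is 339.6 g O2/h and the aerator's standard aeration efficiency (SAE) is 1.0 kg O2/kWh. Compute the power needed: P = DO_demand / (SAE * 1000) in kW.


SAE in g O2/kWh = 1.0 * 1000 = 1000 g/kWh
P = DO_demand / SAE_g = 339.6 / 1000 = 0.3396 kW

0.3396 kW


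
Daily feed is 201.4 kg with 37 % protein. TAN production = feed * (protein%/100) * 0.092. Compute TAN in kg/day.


Protein in feed = 201.4 * 37/100 = 74.518 kg/day
TAN = protein * 0.092 = 74.518 * 0.092 = 6.855656 kg/day

6.855656 kg/day


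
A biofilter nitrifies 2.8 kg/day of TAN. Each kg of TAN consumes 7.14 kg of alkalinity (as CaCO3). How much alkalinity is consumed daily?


Alkalinity factor: 7.14 kg CaCO3 consumed per kg TAN nitrified
alk = 2.8 kg TAN * 7.14 = 19.992 kg CaCO3/day

19.992 kg CaCO3/day


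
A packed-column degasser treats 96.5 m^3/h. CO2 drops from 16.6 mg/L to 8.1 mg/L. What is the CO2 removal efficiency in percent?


CO2_out / CO2_in = 8.1 / 16.6 = 0.48795181
Fraction remaining = 0.48795181
efficiency = (1 - 0.48795181) * 100 = 51.2048 %

51.2048 %


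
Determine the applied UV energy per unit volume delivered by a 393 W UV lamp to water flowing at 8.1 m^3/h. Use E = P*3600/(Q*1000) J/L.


Energy delivered per hour = 393 W * 3600 s = 1414800 J/h
Volume treated per hour = 8.1 m^3/h * 1000 = 8100 L/h
dose = 1414800 / 8100 = 174.667 J/L

174.667 J/L


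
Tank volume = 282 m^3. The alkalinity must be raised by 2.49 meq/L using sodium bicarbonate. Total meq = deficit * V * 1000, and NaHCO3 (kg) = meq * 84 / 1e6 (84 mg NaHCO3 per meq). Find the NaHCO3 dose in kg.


Tank volume in L = 282 m^3 * 1000 = 282000 L
Total meq required = 2.49 meq/L * 282000 L = 702180 meq
NaHCO3 mass = 702180 meq * 84 mg/meq / 1e6 = 58.9831 kg

58.9831 kg


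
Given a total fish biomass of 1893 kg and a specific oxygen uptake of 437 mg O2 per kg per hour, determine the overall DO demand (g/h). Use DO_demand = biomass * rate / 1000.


Total O2 consumption (mg/h) = 1893 kg * 437 mg/(kg*h) = 827241 mg/h
Convert to g/h: 827241 / 1000 = 827.241 g/h

827.241 g/h


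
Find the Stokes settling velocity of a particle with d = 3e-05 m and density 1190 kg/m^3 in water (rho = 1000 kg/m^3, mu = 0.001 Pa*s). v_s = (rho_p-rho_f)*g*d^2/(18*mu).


Density difference: rho_p - rho_f = 1190 - 1000 = 190 kg/m^3
d^2 = (3e-05)^2 = 9e-10 m^2
Numerator = (rho_p - rho_f) * g * d^2 = 190 * 9.81 * 9e-10 = 1.67751e-06
Denominator = 18 * mu = 18 * 0.001 = 0.018
v_s = 1.67751e-06 / 0.018 = 9.3195e-05 m/s
Check: Re = rho_f * v_s * d / mu = 1000 * 9.3195e-05 * 3e-05 / 0.001 = 0.0028 < 1, so Stokes' law applies.

9.3195e-05 m/s


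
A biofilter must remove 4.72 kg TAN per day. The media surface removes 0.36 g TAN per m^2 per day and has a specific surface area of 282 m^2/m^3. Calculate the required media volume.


A = 4.72*1000 / 0.36 = 13111.111 m^2
V = 13111.111 / 282 = 46.4933

46.4933 m^3


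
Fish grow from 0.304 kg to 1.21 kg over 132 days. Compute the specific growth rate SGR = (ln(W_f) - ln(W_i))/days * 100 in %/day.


ln(W_f) = ln(1.21) = 0.19062036
ln(W_i) = ln(0.304) = -1.1907276
ln(W_f) - ln(W_i) = 0.19062036 - -1.1907276 = 1.381348
SGR = 1.381348 / 132 * 100 = 1.04648 %/day

1.04648 %/day


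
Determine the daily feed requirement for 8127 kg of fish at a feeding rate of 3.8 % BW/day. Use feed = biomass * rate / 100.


Feeding rate fraction = 3.8% / 100 = 0.038
Daily feed = 8127 kg * 0.038 = 308.826 kg/day

308.826 kg/day


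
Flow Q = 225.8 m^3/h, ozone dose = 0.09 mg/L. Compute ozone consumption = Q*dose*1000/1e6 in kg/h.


O3 demand (mg/h) = Q * dose * 1000 = 225.8 * 0.09 * 1000 = 20322 mg/h
Convert mg to kg: 20322 / 1e6 = 0.020322 kg/h

0.020322 kg/h


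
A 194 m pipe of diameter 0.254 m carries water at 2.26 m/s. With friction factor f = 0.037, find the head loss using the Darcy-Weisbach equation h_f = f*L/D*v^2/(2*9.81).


v^2 = 2.26^2 = 5.1076 m^2/s^2
L/D = 194/0.254 = 763.77953
h_f = f*(L/D)*v^2/(2g) = 0.037 * 763.77953 * 5.1076 / 19.62 = 7.35678 m

7.35678 m


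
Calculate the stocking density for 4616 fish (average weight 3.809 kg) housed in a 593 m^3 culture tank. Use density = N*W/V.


Total biomass = 4616 fish * 3.809 kg = 17582.344 kg
Density = total biomass / volume = 17582.344 / 593 = 29.6498 kg/m^3

29.6498 kg/m^3


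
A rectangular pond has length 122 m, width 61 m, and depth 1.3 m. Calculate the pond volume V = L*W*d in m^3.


Base area = L * W = 122 * 61 = 7442 m^2
Volume = area * depth = 7442 * 1.3 = 9674.6 m^3

9674.6 m^3


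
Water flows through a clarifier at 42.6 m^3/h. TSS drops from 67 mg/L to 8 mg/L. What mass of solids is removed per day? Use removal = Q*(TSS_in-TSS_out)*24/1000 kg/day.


Concentration drop: TSS_in - TSS_out = 67 - 8 = 59 mg/L
Hourly solids removed = Q * dTSS = 42.6 m^3/h * 59 mg/L = 2513.4 g/h  (m^3/h * mg/L = g/h)
Daily solids removed = 2513.4 * 24 = 60321.6 g/day
Convert g to kg: 60321.6 / 1000 = 60.3216 kg/day

60.3216 kg/day


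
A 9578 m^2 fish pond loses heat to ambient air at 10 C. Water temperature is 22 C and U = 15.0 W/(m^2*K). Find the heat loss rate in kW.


Temperature difference dT = 22 - 10 = 12 K
Heat loss (W) = U * A * dT = 15.0 * 9578 * 12 = 1724040 W
Convert to kW: 1724040 / 1000 = 1724.04 kW

1724.04 kW


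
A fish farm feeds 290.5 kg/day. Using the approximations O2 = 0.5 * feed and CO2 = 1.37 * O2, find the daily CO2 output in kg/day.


O2 = 290.5 * 0.5 = 145.25
CO2 = 145.25 * 1.37 = 198.9925

198.9925 kg/day


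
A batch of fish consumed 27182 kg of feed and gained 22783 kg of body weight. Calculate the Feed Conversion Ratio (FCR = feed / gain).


FCR = feed consumed / weight gained
FCR = 27182 kg / 22783 kg = 1.19308

1.19308


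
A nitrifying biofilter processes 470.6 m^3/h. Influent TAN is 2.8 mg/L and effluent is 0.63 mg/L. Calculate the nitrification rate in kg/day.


Concentration drop: TAN_in - TAN_out = 2.8 - 0.63 = 2.17 mg/L
Hourly TAN removed = Q * dTAN = 470.6 m^3/h * 2.17 mg/L = 1021.202 g/h  (m^3/h * mg/L = g/h)
Daily TAN removed = 1021.202 * 24 = 24508.848 g/day
Convert to kg/day: 24508.848 / 1000 = 24.508848 kg/day

24.508848 kg/day


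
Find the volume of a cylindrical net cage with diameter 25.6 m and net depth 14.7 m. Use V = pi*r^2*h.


r = d/2 = 25.6/2 = 12.8 m
Base area = pi*r^2 = pi*12.8^2 = 514.71854 m^2
Volume = 514.71854 * 14.7 = 7566.36 m^3

7566.36 m^3


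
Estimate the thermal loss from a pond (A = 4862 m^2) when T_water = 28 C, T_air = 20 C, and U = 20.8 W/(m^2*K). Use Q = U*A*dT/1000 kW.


Temperature difference dT = 28 - 20 = 8 K
Heat loss (W) = U * A * dT = 20.8 * 4862 * 8 = 809036.8 W
Convert to kW: 809036.8 / 1000 = 809.0368 kW

809.0368 kW


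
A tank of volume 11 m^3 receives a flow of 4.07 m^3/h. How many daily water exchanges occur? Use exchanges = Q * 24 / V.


Daily flow volume = 4.07 m^3/h * 24 h = 97.68 m^3/day
Exchanges = daily flow / tank volume = 97.68 / 11 = 8.88 exchanges/day

8.88 exchanges/day


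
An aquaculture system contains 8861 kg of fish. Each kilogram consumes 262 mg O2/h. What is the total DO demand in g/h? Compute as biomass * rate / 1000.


Total O2 consumption (mg/h) = 8861 kg * 262 mg/(kg*h) = 2321582 mg/h
Convert to g/h: 2321582 / 1000 = 2321.582 g/h

2321.582 g/h


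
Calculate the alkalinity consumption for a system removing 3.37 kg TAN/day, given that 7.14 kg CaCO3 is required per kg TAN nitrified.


Alkalinity factor: 7.14 kg CaCO3 consumed per kg TAN nitrified
alk = 3.37 kg TAN * 7.14 = 24.0618 kg CaCO3/day

24.0618 kg CaCO3/day


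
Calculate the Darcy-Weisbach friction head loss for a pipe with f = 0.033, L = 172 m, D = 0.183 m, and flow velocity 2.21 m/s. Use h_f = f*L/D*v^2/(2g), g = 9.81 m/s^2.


v^2 = 2.21^2 = 4.8841 m^2/s^2
L/D = 172/0.183 = 939.89071
h_f = f*(L/D)*v^2/(2g) = 0.033 * 939.89071 * 4.8841 / 19.62 = 7.72106 m

7.72106 m


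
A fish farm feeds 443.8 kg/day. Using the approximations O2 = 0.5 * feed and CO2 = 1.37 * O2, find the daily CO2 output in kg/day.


O2 = 443.8 * 0.5 = 221.9
CO2 = 221.9 * 1.37 = 304.003

304.003 kg/day


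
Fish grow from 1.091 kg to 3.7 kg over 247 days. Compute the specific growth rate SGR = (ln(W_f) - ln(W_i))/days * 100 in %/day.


ln(W_f) = ln(3.7) = 1.3083328
ln(W_i) = ln(1.091) = 0.087094707
ln(W_f) - ln(W_i) = 1.3083328 - 0.087094707 = 1.2212381
SGR = 1.2212381 / 247 * 100 = 0.494428 %/day

0.494428 %/day


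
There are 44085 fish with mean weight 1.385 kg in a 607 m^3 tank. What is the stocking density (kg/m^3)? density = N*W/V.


Total biomass = 44085 fish * 1.385 kg = 61057.725 kg
Density = total biomass / volume = 61057.725 / 607 = 100.589 kg/m^3

100.589 kg/m^3


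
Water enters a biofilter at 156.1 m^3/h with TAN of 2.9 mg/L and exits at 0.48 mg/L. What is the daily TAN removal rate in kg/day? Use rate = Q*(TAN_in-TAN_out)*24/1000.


Concentration drop: TAN_in - TAN_out = 2.9 - 0.48 = 2.42 mg/L
Hourly TAN removed = Q * dTAN = 156.1 m^3/h * 2.42 mg/L = 377.762 g/h  (m^3/h * mg/L = g/h)
Daily TAN removed = 377.762 * 24 = 9066.288 g/day
Convert to kg/day: 9066.288 / 1000 = 9.066288 kg/day

9.066288 kg/day


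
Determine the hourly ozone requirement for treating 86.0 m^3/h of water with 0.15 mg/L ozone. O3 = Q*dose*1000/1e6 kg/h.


O3 demand (mg/h) = Q * dose * 1000 = 86.0 * 0.15 * 1000 = 12900 mg/h
Convert mg to kg: 12900 / 1e6 = 0.0129 kg/h

0.0129 kg/h


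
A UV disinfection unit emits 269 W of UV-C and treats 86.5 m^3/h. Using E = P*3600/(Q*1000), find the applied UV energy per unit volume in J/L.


Energy delivered per hour = 269 W * 3600 s = 968400 J/h
Volume treated per hour = 86.5 m^3/h * 1000 = 86500 L/h
dose = 968400 / 86500 = 11.1954 J/L

11.1954 J/L


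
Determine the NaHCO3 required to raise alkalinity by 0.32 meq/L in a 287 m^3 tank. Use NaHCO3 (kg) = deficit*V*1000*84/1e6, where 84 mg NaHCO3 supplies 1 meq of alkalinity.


Tank volume in L = 287 m^3 * 1000 = 287000 L
Total meq required = 0.32 meq/L * 287000 L = 91840 meq
NaHCO3 mass = 91840 meq * 84 mg/meq / 1e6 = 7.71456 kg

7.71456 kg


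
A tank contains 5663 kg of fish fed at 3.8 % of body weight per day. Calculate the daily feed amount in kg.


Feeding rate fraction = 3.8% / 100 = 0.038
Daily feed = 5663 kg * 0.038 = 215.194 kg/day

215.194 kg/day


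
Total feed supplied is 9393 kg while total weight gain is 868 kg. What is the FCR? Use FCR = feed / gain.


FCR = feed consumed / weight gained
FCR = 9393 kg / 868 kg = 10.8214

10.8214


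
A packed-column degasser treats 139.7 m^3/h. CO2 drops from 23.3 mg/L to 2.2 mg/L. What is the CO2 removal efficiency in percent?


CO2_out / CO2_in = 2.2 / 23.3 = 0.094420601
Fraction remaining = 0.094420601
efficiency = (1 - 0.094420601) * 100 = 90.5579 %

90.5579 %


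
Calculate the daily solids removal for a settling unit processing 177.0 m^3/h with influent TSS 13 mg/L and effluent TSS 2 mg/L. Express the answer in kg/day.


Concentration drop: TSS_in - TSS_out = 13 - 2 = 11 mg/L
Hourly solids removed = Q * dTSS = 177.0 m^3/h * 11 mg/L = 1947 g/h  (m^3/h * mg/L = g/h)
Daily solids removed = 1947 * 24 = 46728 g/day
Convert g to kg: 46728 / 1000 = 46.728 kg/day

46.728 kg/day


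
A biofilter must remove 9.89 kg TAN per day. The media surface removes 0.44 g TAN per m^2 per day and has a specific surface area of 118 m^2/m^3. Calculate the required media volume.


A = 9.89*1000 / 0.44 = 22477.273 m^2
V = 22477.273 / 118 = 190.485

190.485 m^3


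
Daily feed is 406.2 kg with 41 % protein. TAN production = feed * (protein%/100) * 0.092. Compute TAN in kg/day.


Protein in feed = 406.2 * 41/100 = 166.542 kg/day
TAN = protein * 0.092 = 166.542 * 0.092 = 15.321864 kg/day

15.321864 kg/day
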